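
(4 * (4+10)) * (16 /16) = 56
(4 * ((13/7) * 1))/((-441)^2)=52/1361367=0.00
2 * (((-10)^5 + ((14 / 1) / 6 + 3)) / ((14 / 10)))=-2999840 / 21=-142849.52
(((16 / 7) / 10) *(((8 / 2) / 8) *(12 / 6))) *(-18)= -144 / 35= -4.11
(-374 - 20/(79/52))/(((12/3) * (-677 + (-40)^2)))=-15293/145834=-0.10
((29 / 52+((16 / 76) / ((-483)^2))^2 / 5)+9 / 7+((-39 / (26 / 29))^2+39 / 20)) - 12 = 1884.04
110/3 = 36.67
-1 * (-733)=733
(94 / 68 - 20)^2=400689 / 1156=346.62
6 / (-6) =-1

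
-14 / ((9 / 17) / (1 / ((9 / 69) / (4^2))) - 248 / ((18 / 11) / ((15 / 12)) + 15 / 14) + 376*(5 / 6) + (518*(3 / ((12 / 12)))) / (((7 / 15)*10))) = -160541472 / 6217068355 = -0.03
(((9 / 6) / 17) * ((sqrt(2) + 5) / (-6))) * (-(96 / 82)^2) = 576 * sqrt(2) / 28577 + 2880 / 28577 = 0.13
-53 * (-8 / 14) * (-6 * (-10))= 12720 / 7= 1817.14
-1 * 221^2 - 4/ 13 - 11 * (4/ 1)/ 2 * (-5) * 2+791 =-621794/ 13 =-47830.31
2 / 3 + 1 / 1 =5 / 3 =1.67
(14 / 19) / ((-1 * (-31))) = 14 / 589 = 0.02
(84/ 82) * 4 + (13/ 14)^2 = 39857/ 8036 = 4.96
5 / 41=0.12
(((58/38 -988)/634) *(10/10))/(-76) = 18743/915496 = 0.02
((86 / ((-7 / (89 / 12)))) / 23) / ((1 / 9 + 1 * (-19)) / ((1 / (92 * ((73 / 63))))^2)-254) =6509727 / 353135774084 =0.00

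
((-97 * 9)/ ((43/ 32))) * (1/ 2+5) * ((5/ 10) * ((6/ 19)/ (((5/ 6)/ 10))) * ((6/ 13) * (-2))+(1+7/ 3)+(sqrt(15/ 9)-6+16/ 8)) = 91676640/ 10621-51216 * sqrt(15)/ 43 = 4018.65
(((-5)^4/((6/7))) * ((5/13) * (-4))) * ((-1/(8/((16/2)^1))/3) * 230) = 10062500/117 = 86004.27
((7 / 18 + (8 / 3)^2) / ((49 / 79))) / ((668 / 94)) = 55695 / 32732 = 1.70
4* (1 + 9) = 40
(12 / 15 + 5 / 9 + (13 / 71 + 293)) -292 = 2.54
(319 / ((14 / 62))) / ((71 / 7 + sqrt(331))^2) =367920245 / 31236921 - 34403831* sqrt(331) / 62473842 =1.76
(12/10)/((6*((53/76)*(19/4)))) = 0.06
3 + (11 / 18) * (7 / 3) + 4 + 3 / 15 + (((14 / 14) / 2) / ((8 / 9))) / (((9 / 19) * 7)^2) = 918383 / 105840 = 8.68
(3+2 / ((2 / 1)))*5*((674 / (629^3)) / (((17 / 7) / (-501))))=-47274360 / 4230589213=-0.01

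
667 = 667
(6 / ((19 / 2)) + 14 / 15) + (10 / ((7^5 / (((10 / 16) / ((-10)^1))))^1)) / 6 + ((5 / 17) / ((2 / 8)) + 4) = 8783195669 / 1302878640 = 6.74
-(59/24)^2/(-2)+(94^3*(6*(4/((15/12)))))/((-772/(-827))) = 18991220138429/1111680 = 17083351.45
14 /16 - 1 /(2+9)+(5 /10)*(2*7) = 685 /88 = 7.78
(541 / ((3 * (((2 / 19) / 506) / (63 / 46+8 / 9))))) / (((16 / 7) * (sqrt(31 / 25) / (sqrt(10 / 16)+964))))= 3700183025 * sqrt(31) * (sqrt(10)+3856) / 107136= 742098693.07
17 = 17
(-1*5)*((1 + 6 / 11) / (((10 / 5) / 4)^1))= -170 / 11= -15.45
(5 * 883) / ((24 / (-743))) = -136681.04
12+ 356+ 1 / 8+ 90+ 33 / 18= 11039 / 24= 459.96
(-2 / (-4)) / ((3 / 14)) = 7 / 3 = 2.33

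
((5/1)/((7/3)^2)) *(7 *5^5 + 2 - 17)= 20075.51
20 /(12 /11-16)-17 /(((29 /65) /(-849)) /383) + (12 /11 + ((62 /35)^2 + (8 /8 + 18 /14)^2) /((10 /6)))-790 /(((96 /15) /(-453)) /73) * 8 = 7217108882301281 /160217750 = 45045626.23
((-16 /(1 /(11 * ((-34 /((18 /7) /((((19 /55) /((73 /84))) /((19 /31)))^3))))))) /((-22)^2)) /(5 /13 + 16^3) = 4046778934016 /12637819783705875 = 0.00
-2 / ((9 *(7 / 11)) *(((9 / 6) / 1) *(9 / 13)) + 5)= -572 / 3131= -0.18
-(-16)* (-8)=-128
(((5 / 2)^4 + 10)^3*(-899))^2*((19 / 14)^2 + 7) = 327744857922208854070578125 / 3288334336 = 99668958333745554.42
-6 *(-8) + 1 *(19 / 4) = 52.75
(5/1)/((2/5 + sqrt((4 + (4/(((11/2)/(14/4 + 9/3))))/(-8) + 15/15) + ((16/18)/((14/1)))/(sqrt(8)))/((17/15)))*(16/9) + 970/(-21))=5/(-14326/315 + 80*sqrt(sqrt(2)/63 + 97/22)/51)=-0.12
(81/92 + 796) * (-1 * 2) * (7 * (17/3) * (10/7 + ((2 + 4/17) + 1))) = -13562905/46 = -294845.76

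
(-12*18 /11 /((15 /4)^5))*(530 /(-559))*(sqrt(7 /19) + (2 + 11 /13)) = 0.09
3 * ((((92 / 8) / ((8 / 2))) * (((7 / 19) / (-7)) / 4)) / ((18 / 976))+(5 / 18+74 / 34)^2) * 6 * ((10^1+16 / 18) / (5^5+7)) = 86568496 / 348255693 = 0.25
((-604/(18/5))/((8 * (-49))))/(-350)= -151/123480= -0.00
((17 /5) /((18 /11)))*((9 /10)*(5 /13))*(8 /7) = 374 /455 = 0.82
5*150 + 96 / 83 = 62346 / 83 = 751.16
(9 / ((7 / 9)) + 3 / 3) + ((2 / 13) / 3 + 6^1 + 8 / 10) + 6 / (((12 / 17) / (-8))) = -66308 / 1365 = -48.58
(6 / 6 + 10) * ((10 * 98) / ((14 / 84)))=64680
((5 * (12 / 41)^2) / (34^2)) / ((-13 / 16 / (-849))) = 2445120 / 6315517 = 0.39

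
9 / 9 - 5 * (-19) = 96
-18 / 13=-1.38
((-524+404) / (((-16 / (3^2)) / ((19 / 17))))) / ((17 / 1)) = 2565 / 578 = 4.44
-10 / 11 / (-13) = 10 / 143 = 0.07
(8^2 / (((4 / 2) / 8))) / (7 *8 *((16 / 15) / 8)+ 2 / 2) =3840 / 127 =30.24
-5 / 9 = -0.56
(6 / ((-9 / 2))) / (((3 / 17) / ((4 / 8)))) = -34 / 9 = -3.78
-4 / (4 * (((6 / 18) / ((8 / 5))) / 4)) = -19.20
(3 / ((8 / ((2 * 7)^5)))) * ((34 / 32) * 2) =428578.50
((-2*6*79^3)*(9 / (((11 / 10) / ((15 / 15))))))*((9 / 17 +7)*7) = -477103979520 / 187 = -2551358179.25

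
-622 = -622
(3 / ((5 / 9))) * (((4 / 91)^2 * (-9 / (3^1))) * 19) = -0.59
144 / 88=18 / 11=1.64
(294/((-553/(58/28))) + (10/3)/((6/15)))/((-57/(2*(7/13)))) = -0.14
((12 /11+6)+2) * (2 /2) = 100 /11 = 9.09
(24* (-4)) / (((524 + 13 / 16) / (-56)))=28672 / 2799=10.24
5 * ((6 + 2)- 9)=-5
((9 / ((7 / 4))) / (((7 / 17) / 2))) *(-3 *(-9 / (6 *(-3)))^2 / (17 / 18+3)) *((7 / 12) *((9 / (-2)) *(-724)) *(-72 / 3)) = 107670384 / 497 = 216640.61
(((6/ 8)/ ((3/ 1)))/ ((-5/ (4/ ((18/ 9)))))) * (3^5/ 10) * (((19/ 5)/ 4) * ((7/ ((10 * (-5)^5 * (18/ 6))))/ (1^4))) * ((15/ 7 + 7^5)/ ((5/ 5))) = 5658903/ 1953125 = 2.90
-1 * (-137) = 137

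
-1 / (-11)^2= -1 / 121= -0.01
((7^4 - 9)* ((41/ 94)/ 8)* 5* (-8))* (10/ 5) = -490360/ 47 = -10433.19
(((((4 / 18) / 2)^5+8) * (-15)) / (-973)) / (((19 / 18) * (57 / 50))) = 236196500 / 2304570933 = 0.10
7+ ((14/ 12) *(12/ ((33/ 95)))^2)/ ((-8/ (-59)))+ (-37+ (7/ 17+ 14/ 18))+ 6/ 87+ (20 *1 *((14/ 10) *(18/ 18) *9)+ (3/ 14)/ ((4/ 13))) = 315445196051/ 30065112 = 10492.07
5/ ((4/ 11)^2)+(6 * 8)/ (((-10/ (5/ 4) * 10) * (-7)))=21223/ 560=37.90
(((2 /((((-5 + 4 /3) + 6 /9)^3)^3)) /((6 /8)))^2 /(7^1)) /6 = 0.00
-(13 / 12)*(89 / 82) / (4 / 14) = -8099 / 1968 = -4.12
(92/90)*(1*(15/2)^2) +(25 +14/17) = 2833/34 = 83.32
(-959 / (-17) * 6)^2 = 33108516 / 289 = 114562.34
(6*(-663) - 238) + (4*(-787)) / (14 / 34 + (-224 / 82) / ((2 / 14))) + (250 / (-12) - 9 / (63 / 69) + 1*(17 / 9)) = -15189229 / 3726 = -4076.55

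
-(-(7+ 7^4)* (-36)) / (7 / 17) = -210528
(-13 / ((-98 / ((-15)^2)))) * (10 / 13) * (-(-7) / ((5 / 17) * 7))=78.06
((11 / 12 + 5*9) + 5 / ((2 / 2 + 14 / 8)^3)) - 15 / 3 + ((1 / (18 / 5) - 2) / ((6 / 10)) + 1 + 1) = 5791135 / 143748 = 40.29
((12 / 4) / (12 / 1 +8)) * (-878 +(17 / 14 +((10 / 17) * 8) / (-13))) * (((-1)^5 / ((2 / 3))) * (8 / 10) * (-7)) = -4885011 / 4420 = -1105.21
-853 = -853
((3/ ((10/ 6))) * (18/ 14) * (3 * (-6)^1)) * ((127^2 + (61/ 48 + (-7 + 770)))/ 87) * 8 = -65681037/ 1015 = -64710.38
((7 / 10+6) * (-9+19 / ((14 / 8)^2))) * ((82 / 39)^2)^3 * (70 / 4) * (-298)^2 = -61951385138656892096 / 24631206327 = -2515158385.51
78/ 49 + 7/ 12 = 1279/ 588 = 2.18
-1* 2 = -2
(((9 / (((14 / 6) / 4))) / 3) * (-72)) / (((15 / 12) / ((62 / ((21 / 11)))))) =-2356992 / 245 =-9620.38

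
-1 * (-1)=1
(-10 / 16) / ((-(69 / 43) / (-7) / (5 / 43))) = -175 / 552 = -0.32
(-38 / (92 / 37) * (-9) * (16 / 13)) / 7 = 50616 / 2093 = 24.18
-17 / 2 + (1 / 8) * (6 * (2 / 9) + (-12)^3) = -673 / 3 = -224.33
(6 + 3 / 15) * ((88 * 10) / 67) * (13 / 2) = 35464 / 67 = 529.31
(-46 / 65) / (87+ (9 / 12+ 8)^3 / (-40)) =-23552 / 2337985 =-0.01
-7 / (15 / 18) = -42 / 5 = -8.40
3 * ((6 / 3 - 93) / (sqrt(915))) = -91 * sqrt(915) / 305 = -9.03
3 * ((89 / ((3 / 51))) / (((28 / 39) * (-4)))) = -177021 / 112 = -1580.54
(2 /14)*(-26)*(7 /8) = -13 /4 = -3.25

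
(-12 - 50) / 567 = -62 / 567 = -0.11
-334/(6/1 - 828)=167/411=0.41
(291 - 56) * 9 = 2115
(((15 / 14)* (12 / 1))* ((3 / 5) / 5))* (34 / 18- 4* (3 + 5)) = -1626 / 35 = -46.46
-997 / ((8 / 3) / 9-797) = 26919 / 21511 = 1.25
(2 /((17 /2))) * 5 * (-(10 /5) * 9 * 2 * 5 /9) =-400 /17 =-23.53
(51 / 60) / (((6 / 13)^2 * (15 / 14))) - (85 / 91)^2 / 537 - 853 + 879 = 237912289789 / 8004414600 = 29.72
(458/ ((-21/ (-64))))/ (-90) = -14656/ 945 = -15.51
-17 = -17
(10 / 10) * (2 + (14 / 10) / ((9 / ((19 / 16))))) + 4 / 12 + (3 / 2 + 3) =5053 / 720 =7.02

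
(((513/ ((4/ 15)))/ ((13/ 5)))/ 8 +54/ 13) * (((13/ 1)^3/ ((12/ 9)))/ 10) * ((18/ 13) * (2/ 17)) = 14111253/ 5440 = 2593.98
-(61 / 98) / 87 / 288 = -61 / 2455488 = -0.00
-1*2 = -2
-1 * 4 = -4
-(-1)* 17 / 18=17 / 18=0.94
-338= -338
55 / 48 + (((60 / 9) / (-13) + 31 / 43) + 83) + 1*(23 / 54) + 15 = 24095641 / 241488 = 99.78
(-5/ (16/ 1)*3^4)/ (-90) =0.28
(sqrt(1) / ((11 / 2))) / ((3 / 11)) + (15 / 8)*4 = 49 / 6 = 8.17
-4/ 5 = -0.80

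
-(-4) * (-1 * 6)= -24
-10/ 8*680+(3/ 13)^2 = -143641/ 169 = -849.95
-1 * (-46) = 46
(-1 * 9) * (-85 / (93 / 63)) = 16065 / 31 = 518.23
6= 6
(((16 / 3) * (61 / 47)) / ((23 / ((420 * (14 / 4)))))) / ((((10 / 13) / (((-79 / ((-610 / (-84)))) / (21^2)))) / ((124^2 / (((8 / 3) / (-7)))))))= 3095065792 / 5405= 572630.12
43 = 43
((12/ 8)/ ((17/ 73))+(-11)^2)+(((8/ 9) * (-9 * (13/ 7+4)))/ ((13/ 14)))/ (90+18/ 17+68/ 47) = 126.90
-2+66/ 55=-4/ 5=-0.80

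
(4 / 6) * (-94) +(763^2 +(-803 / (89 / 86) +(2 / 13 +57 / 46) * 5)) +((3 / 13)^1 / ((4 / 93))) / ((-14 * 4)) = 10395817210613 / 17882592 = 581337.27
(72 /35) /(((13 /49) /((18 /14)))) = 648 /65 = 9.97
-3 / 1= -3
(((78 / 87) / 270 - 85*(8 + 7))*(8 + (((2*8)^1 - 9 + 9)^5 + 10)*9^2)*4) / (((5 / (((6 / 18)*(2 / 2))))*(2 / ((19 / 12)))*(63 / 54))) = -8055333693637672 / 411075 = -19595776181.08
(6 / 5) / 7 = 6 / 35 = 0.17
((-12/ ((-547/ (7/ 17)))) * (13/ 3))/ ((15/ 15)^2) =364/ 9299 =0.04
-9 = -9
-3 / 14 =-0.21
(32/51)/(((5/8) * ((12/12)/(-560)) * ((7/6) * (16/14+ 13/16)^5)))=-144371030687744/8563858750683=-16.86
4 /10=2 /5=0.40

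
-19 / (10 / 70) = -133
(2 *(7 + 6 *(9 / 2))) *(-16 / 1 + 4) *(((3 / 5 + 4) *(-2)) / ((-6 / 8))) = -50048 / 5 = -10009.60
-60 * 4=-240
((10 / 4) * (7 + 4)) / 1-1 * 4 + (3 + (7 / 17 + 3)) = 1017 / 34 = 29.91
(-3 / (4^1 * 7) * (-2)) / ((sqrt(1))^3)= 3 / 14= 0.21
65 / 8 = 8.12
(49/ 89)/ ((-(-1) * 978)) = 49/ 87042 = 0.00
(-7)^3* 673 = -230839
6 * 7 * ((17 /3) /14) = 17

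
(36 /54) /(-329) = -2 /987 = -0.00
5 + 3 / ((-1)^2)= 8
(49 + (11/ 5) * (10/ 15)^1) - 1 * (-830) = 13207/ 15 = 880.47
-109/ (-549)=109/ 549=0.20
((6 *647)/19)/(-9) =-1294/57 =-22.70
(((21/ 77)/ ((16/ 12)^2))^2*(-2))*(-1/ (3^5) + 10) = -7287/ 15488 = -0.47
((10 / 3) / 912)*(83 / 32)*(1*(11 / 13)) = 4565 / 569088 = 0.01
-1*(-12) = 12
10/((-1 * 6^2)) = -5/18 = -0.28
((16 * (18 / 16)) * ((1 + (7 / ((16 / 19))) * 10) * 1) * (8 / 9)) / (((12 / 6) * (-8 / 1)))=-673 / 8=-84.12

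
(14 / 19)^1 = 14 / 19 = 0.74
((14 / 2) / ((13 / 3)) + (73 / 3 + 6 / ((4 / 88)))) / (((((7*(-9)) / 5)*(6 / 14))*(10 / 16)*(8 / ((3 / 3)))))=-6160 / 1053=-5.85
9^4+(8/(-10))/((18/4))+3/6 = 590519/90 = 6561.32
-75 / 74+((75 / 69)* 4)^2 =700325 / 39146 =17.89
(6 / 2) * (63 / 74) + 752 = 55837 / 74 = 754.55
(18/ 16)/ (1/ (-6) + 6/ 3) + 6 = 291/ 44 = 6.61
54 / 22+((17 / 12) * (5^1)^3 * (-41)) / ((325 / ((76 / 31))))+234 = 2416244 / 13299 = 181.69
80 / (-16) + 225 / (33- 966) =-1630 / 311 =-5.24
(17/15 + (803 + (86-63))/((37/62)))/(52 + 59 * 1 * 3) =768809/127095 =6.05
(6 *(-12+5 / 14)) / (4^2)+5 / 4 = -349 / 112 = -3.12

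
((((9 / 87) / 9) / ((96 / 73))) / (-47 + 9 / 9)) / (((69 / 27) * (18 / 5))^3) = -9125 / 37395712512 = -0.00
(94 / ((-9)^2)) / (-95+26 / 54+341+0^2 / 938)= 94 / 19965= 0.00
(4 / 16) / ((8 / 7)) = 7 / 32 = 0.22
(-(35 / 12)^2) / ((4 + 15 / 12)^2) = -25 / 81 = -0.31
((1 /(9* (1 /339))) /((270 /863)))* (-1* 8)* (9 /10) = -195038 /225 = -866.84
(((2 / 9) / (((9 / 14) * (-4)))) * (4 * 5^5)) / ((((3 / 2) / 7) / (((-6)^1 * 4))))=9800000 / 81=120987.65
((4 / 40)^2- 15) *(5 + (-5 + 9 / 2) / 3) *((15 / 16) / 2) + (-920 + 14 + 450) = -627151 / 1280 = -489.96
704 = 704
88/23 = 3.83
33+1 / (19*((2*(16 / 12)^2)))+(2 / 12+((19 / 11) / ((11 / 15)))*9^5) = 30703355443 / 220704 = 139115.54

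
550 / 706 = 275 / 353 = 0.78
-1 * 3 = -3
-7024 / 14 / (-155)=3512 / 1085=3.24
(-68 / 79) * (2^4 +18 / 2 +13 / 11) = -19584 / 869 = -22.54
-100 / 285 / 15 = -4 / 171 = -0.02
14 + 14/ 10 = 77/ 5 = 15.40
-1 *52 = -52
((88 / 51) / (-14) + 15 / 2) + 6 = 9551 / 714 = 13.38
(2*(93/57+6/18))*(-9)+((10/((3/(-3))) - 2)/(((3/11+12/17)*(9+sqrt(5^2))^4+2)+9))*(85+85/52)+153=2150232804/18283681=117.60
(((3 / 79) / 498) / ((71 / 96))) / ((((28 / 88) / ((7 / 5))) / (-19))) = -0.01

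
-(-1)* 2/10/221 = 0.00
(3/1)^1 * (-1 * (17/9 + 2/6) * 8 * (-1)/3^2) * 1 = 160/27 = 5.93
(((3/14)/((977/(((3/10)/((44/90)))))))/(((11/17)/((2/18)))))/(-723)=-51/1595456632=-0.00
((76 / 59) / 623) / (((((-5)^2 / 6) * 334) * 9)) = 76 / 460381425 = 0.00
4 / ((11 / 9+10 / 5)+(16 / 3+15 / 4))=0.33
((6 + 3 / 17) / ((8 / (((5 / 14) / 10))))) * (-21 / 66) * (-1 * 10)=525 / 5984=0.09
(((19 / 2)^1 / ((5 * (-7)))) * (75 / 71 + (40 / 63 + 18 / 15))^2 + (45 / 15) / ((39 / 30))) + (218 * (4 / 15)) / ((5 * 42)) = 143628022037 / 455175834750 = 0.32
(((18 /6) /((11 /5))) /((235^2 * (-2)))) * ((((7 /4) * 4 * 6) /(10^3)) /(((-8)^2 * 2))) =-63 /15551360000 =-0.00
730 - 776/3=1414/3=471.33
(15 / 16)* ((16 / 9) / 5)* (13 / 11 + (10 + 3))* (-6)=-312 / 11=-28.36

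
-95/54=-1.76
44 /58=22 /29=0.76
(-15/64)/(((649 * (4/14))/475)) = -49875/83072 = -0.60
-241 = -241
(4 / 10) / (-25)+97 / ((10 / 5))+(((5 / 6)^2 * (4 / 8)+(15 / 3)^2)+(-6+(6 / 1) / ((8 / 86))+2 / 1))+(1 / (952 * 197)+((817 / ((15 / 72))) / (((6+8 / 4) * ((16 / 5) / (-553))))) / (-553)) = 121325427541 / 421974000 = 287.52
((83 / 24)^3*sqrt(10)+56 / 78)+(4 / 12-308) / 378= -1415 / 14742+571787*sqrt(10) / 13824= 130.70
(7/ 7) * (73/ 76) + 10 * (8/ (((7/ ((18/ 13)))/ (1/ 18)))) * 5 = 37043/ 6916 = 5.36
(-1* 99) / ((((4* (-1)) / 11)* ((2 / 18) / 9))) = 88209 / 4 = 22052.25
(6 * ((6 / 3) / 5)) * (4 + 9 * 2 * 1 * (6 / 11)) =33.16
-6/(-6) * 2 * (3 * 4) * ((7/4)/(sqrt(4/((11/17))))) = 21 * sqrt(187)/17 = 16.89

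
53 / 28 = 1.89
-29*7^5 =-487403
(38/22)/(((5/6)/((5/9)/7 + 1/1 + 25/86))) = 141037/49665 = 2.84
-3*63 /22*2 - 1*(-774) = 8325 /11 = 756.82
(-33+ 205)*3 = 516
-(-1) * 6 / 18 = 1 / 3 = 0.33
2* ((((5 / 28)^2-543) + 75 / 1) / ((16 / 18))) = -1052.93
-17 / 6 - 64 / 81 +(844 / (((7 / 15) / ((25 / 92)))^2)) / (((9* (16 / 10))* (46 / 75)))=88943876653 / 3090612672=28.78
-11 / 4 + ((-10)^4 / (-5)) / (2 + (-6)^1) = 1989 / 4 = 497.25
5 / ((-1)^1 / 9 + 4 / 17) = 765 / 19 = 40.26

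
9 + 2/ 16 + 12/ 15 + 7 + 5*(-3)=77/ 40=1.92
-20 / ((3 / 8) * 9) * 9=-160 / 3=-53.33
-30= -30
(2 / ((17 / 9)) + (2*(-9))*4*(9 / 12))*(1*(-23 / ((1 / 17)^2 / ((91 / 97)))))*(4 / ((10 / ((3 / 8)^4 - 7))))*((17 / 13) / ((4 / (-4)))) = 59863978755 / 49664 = 1205379.73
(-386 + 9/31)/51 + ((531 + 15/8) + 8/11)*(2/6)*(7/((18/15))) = 859808569/834768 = 1030.00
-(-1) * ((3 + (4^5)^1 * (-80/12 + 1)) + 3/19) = -330572/57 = -5799.51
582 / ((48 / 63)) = 6111 / 8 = 763.88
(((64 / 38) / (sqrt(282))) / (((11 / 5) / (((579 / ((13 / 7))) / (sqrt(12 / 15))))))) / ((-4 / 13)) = -13510 *sqrt(1410) / 9823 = -51.64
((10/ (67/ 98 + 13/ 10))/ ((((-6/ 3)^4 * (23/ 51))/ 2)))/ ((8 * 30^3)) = 833/ 128770560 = 0.00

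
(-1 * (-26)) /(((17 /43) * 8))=559 /68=8.22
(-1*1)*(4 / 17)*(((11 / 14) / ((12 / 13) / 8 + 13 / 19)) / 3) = -10868 / 141015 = -0.08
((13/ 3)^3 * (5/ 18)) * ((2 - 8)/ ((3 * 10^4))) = -2197/ 486000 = -0.00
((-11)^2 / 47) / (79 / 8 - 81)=-968 / 26743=-0.04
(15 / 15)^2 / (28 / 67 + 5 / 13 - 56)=-871 / 48077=-0.02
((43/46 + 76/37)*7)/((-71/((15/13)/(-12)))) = 0.03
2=2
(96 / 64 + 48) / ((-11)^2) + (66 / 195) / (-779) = 455231 / 1113970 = 0.41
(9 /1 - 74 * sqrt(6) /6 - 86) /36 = -2.98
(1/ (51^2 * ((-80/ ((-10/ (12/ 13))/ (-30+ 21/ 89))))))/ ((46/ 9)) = -1157/ 3380717376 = -0.00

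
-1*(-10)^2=-100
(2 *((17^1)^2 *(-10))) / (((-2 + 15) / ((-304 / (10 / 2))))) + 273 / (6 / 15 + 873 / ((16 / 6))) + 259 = 664543823 / 24349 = 27292.45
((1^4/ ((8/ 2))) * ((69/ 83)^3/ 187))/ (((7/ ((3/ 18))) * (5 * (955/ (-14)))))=-109503/ 2042251627900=-0.00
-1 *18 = -18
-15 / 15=-1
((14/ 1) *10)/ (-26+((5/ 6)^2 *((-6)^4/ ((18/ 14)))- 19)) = 28/ 131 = 0.21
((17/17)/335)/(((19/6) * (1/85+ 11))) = 17/198588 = 0.00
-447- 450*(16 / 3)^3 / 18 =-114469 / 27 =-4239.59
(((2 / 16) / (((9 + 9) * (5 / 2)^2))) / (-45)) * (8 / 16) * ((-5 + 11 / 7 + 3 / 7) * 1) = 1 / 27000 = 0.00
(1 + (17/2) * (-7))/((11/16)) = -936/11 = -85.09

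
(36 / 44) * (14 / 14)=9 / 11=0.82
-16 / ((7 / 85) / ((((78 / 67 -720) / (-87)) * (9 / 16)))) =-12281310 / 13601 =-902.97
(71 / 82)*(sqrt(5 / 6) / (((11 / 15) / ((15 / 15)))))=355*sqrt(30) / 1804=1.08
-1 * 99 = -99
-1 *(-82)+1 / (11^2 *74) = 734229 / 8954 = 82.00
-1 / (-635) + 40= 25401 / 635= 40.00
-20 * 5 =-100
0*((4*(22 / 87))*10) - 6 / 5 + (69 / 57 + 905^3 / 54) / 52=263965.21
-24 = -24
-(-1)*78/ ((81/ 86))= 2236/ 27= 82.81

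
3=3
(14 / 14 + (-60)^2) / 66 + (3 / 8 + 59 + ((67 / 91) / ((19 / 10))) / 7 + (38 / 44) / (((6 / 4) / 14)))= 389978201 / 3195192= 122.05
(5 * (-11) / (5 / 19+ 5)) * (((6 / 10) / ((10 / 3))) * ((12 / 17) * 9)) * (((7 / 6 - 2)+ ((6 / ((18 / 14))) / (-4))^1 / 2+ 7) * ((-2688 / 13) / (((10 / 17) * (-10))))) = -95276412 / 40625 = -2345.27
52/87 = 0.60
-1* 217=-217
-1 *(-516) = 516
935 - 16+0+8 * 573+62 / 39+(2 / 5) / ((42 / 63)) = 1073512 / 195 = 5505.19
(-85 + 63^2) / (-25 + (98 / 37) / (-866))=-31112782 / 200287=-155.34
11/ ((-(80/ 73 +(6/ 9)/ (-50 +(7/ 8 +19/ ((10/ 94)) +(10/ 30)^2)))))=-37460753/ 3749600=-9.99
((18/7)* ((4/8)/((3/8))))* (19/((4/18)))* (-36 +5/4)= -71307/7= -10186.71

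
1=1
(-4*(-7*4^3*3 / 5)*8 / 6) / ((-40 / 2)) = -1792 / 25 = -71.68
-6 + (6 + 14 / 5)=14 / 5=2.80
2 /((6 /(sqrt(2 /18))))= 1 /9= 0.11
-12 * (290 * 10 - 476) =-29088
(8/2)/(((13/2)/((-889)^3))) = -5620762952/13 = -432366380.92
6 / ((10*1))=0.60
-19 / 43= -0.44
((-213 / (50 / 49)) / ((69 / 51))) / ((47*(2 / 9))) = -1596861 / 108100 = -14.77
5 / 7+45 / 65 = 128 / 91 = 1.41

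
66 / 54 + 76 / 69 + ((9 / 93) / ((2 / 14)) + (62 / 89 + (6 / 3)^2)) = 7.70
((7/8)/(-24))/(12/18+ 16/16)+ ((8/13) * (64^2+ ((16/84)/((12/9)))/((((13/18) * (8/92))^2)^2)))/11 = 6796440623153/9148659520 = 742.89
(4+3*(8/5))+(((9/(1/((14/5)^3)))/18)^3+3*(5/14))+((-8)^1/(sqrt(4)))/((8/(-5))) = 18247556561/13671875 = 1334.68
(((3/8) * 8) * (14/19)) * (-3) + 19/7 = -521/133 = -3.92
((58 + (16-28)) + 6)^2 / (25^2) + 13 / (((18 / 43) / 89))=31143047 / 11250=2768.27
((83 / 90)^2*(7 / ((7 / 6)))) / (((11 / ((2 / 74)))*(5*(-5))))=-6889 / 13736250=-0.00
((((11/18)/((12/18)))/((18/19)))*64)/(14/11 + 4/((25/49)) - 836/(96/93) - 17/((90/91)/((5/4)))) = -1839200/24420777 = -0.08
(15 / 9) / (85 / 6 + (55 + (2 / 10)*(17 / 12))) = 100 / 4167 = 0.02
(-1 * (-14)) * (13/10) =18.20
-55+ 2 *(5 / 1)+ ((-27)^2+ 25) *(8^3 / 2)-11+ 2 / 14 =1350777 / 7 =192968.14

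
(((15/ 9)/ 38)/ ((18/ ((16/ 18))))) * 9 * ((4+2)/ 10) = 2/ 171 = 0.01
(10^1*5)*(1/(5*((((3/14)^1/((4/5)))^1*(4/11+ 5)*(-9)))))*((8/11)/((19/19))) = -896/1593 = -0.56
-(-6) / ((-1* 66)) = -1 / 11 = -0.09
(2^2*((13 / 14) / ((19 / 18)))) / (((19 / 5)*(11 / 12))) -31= -833627 / 27797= -29.99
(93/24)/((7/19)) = 589/56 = 10.52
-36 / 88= -9 / 22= -0.41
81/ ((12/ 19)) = 513/ 4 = 128.25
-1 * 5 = -5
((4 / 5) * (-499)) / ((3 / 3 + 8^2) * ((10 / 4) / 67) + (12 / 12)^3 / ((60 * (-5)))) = -8023920 / 48683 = -164.82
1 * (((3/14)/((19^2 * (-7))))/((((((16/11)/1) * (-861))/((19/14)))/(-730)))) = -4015/59852128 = -0.00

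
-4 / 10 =-2 / 5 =-0.40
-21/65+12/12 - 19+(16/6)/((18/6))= -10199/585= -17.43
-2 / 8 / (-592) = 0.00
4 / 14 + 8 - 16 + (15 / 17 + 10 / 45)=-7079 / 1071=-6.61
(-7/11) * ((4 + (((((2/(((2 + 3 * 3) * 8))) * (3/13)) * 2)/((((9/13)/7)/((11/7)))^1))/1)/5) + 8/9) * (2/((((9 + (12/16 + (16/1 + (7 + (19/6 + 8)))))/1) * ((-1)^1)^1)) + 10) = -31.18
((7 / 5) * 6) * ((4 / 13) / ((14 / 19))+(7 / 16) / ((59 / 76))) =63213 / 7670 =8.24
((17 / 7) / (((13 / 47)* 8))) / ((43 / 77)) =1.97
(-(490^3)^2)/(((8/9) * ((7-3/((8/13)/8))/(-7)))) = -13625017088484375/4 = -3406254272121093.75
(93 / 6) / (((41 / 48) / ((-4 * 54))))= -160704 / 41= -3919.61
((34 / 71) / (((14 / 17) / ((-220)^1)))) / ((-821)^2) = -63580 / 334998377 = -0.00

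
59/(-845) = -59/845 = -0.07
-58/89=-0.65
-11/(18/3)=-11/6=-1.83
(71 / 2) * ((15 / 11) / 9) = 355 / 66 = 5.38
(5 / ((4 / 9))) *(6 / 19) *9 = 1215 / 38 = 31.97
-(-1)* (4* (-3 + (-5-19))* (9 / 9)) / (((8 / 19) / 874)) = -224181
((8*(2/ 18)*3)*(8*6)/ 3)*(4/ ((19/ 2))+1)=60.63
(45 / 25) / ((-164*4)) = -9 / 3280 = -0.00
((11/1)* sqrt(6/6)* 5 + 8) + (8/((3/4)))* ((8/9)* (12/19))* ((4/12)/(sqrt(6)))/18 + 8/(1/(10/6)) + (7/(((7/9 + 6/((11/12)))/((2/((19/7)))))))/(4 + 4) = 256* sqrt(6)/13851 + 12632453/165300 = 76.47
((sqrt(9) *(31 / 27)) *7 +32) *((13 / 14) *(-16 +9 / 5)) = -93223 / 126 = -739.87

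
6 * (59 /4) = 177 /2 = 88.50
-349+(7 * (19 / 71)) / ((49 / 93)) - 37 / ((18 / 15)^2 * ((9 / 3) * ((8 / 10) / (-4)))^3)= -109413167 / 483084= -226.49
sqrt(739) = 27.18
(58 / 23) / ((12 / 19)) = 551 / 138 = 3.99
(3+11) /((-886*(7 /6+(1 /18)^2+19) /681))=-1544508 /2895005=-0.53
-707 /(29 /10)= -243.79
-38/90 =-0.42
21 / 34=0.62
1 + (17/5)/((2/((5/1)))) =19/2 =9.50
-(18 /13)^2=-324 /169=-1.92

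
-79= -79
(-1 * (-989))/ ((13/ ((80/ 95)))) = 15824/ 247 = 64.06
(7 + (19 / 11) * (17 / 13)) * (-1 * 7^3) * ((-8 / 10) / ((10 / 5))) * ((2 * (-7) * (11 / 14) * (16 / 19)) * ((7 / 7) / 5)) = -14532224 / 6175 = -2353.40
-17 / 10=-1.70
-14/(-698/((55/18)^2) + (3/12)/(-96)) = 16262400/86845393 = 0.19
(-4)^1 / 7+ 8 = 52 / 7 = 7.43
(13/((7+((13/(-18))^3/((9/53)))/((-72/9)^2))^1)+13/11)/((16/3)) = 2353639665/4118080208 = 0.57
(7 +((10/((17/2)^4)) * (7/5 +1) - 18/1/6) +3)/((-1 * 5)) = -585031/417605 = -1.40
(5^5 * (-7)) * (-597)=13059375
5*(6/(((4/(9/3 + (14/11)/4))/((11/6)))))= 365/8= 45.62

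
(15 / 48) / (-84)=-5 / 1344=-0.00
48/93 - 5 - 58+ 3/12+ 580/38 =-110663/2356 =-46.97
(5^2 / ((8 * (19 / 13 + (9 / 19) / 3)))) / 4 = 247 / 512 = 0.48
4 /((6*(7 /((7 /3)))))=2 /9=0.22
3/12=1/4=0.25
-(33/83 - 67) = 5528/83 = 66.60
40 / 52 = 10 / 13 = 0.77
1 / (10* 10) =1 / 100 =0.01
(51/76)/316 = 51/24016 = 0.00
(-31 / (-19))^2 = 961 / 361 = 2.66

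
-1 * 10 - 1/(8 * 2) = -10.06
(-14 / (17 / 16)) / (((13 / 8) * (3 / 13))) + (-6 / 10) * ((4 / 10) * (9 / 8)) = -180577 / 5100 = -35.41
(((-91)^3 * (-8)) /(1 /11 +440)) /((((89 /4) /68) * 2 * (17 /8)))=4244111872 /430849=9850.58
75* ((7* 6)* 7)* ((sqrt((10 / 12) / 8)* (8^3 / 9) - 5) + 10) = 110250 + 313600* sqrt(15) / 3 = 515105.86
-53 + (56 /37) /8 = -1954 /37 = -52.81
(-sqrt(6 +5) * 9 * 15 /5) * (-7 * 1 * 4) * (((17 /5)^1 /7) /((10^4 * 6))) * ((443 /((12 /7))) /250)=158151 * sqrt(11) /25000000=0.02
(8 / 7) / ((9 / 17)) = 136 / 63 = 2.16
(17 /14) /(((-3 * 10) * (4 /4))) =-17 /420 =-0.04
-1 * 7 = -7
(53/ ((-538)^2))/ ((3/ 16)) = 212/ 217083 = 0.00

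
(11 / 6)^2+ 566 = 20497 / 36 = 569.36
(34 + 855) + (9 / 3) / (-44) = 39113 / 44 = 888.93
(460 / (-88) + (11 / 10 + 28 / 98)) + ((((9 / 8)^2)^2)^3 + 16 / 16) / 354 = -35843989186672031 / 9365777484349440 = -3.83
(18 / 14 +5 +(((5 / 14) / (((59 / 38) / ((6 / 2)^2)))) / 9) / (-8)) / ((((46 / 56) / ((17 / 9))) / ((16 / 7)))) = 312392 / 9499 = 32.89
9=9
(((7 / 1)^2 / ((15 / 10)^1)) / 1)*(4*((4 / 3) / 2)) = 784 / 9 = 87.11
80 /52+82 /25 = 1566 /325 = 4.82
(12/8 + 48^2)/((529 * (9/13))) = 19981/3174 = 6.30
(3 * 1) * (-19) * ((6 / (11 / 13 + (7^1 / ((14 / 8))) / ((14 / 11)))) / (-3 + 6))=-3458 / 121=-28.58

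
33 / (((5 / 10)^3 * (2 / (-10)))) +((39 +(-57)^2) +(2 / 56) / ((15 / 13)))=1968.03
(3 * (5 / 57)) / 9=5 / 171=0.03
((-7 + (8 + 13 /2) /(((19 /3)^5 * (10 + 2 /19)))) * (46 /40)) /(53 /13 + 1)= -34912814833 /22019036160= -1.59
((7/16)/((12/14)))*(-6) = -49/16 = -3.06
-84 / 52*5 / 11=-105 / 143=-0.73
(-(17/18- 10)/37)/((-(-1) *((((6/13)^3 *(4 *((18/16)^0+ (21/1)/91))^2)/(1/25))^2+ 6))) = 22470934171387/326373812494388604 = 0.00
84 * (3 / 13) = 19.38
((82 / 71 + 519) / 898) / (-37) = -36931 / 2359046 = -0.02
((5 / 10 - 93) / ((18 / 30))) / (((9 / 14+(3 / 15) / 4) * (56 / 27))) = -41625 / 388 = -107.28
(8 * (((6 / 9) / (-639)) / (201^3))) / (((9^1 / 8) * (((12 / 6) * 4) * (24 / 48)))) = -32 / 140104729053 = -0.00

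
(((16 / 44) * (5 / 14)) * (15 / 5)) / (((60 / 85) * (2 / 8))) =170 / 77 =2.21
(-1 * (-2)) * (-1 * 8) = -16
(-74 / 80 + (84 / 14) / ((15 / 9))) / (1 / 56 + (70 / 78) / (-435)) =2541357 / 15005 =169.37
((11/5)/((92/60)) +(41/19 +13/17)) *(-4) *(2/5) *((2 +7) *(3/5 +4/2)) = -30299256/185725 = -163.14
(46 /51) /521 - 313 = -8316677 /26571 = -313.00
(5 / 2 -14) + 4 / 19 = -429 / 38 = -11.29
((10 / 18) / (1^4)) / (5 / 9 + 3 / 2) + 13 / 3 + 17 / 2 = 2909 / 222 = 13.10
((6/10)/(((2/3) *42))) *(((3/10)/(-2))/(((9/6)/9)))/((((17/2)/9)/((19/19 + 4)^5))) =-30375/476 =-63.81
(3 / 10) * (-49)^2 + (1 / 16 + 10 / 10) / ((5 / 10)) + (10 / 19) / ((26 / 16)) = 7140759 / 9880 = 722.75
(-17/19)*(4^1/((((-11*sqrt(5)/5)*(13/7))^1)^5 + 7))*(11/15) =231100063088125/50953642274289580056267 + 939684359354675935*sqrt(5)/50953642274289580056267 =0.00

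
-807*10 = -8070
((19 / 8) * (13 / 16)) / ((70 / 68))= 1.87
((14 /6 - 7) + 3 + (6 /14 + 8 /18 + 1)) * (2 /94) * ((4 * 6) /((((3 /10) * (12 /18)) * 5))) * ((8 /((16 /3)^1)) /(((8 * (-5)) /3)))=-39 /3290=-0.01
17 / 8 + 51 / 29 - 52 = -11163 / 232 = -48.12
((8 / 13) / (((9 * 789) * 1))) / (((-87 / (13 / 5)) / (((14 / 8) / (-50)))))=7 / 77223375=0.00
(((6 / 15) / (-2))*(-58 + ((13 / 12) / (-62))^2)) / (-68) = -32104919 / 188202240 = -0.17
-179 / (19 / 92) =-16468 / 19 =-866.74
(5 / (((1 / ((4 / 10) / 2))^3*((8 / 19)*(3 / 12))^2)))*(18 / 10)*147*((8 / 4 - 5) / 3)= -477603 / 500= -955.21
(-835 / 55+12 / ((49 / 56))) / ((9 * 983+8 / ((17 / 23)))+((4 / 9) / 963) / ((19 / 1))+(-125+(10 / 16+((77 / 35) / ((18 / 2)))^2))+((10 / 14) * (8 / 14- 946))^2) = -64013884200 / 20273386212921677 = -0.00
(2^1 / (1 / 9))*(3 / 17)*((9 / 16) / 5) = 243 / 680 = 0.36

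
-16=-16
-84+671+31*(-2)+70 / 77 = 5785 / 11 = 525.91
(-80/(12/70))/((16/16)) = -1400/3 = -466.67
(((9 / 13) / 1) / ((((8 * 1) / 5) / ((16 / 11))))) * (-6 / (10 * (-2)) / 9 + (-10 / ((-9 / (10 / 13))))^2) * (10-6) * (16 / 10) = 3346016 / 1087515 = 3.08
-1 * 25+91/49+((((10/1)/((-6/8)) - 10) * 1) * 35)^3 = -102942879374/189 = -544671319.44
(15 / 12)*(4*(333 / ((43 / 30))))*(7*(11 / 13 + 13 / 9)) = 10411800 / 559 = 18625.76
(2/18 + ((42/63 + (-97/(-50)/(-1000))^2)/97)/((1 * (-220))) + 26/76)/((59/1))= 4134339998391061/538248150000000000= 0.01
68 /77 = 0.88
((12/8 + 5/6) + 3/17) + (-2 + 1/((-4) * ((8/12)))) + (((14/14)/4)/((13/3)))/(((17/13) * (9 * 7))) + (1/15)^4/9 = 58776577/433755000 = 0.14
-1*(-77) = 77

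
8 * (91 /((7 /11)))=1144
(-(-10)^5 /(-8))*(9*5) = -562500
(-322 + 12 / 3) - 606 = -924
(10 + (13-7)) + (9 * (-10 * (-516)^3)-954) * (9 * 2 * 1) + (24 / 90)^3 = 751169356978564 / 3375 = 222568698364.02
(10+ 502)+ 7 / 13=6663 / 13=512.54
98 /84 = 7 /6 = 1.17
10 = 10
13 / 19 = 0.68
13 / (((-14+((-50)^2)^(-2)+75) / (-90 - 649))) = -60043750000 / 381250001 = -157.49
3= 3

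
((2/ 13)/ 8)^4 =0.00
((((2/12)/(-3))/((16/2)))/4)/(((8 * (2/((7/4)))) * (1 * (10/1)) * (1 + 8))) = -7/3317760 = -0.00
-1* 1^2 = -1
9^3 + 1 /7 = 5104 /7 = 729.14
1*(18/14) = 1.29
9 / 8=1.12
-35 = -35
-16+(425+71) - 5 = 475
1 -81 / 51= -10 / 17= -0.59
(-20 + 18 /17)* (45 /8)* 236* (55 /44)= -2137275 /68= -31430.51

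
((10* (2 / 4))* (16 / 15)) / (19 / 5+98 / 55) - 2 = -962 / 921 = -1.04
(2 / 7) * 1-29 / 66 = -71 / 462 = -0.15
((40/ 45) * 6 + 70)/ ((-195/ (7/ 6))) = -791/ 1755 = -0.45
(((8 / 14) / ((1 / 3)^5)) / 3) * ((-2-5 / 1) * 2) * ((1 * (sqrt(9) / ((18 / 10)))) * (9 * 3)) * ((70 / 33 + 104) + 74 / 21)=-246188160 / 77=-3197248.83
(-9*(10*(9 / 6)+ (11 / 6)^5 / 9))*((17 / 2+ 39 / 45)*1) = -340237891 / 233280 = -1458.50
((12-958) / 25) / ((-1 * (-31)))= -946 / 775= -1.22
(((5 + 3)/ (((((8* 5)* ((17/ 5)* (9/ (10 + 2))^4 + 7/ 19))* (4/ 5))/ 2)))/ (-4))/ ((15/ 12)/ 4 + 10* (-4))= 9728/ 4460621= 0.00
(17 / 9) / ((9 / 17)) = 3.57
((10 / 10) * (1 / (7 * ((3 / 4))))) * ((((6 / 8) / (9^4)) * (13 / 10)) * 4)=26 / 229635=0.00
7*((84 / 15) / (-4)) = -49 / 5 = -9.80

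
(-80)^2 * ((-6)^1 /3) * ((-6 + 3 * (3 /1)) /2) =-19200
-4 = -4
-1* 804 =-804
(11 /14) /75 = 0.01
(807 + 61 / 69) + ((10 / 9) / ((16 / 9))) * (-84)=104243 / 138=755.38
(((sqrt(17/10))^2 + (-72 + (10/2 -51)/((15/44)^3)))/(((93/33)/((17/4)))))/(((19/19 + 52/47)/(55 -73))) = 6640850947/418500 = 15868.22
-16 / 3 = -5.33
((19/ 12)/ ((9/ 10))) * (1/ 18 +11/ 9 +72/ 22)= 85595/ 10692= 8.01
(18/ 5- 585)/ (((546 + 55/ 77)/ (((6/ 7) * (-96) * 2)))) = 3348864/ 19135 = 175.01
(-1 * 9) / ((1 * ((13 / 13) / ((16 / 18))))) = -8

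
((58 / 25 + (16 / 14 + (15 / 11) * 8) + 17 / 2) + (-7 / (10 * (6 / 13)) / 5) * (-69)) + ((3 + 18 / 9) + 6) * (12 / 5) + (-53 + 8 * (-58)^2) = 41470971 / 1540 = 26929.20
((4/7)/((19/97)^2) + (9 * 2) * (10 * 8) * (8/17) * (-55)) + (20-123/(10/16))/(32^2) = -2048607750579/54987520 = -37255.87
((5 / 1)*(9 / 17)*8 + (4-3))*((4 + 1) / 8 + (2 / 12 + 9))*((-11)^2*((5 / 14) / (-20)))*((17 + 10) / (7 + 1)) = -96479955 / 60928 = -1583.51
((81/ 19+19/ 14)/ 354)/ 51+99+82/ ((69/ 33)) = 15266749541/ 110454372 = 138.22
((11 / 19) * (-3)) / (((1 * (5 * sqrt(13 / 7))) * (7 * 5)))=-33 * sqrt(91) / 43225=-0.01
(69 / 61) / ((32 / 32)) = 69 / 61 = 1.13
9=9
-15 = -15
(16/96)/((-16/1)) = -1/96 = -0.01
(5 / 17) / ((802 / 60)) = 150 / 6817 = 0.02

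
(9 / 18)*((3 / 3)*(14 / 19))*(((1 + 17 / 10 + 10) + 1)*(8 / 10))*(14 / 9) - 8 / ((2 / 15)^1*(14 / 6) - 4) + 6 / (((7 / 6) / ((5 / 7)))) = 210781084 / 17386425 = 12.12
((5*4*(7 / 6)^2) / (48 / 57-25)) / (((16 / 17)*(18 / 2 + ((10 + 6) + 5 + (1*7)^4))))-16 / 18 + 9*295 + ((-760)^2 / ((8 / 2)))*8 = 1157854.11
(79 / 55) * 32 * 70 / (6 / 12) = 70784 / 11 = 6434.91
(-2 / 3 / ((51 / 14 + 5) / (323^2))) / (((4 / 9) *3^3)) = -730303 / 1089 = -670.62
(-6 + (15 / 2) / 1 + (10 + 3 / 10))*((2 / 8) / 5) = 59 / 100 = 0.59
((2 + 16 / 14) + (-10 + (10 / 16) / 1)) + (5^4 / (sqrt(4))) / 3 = 16453 / 168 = 97.93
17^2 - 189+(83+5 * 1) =188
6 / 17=0.35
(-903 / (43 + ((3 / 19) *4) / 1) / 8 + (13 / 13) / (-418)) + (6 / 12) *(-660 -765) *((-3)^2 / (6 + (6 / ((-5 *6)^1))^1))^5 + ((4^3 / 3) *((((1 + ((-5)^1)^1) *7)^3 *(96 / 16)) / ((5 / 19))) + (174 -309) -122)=-1518761751978973081093 / 142151287475560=-10684122.38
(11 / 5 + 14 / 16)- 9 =-237 / 40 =-5.92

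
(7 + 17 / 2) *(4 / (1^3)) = 62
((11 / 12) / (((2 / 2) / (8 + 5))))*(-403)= -57629 / 12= -4802.42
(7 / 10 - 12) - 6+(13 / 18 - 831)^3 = -16690055297593 / 29160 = -572361292.78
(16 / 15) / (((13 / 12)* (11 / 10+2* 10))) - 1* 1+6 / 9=-2359 / 8229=-0.29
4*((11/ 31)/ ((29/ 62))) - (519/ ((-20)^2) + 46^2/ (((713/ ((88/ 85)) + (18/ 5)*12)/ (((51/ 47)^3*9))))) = -12220083233404309/ 387839413044400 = -31.51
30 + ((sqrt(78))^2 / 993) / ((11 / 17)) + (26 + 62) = 430080 / 3641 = 118.12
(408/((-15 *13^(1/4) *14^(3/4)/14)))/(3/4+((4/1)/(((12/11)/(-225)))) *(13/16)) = 2176 *13^(3/4) *14^(1/4)/696345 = 0.04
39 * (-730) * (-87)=2476890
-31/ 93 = -0.33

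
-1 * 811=-811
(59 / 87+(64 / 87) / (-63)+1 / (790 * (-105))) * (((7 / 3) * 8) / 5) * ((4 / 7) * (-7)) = -230865424 / 23196375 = -9.95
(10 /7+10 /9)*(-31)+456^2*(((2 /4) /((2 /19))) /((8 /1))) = 123383.27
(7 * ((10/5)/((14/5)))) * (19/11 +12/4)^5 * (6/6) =1901020160/161051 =11803.84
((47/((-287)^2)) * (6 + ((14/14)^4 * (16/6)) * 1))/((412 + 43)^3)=94/1790506433625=0.00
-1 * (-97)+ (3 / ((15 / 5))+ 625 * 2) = 1348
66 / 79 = 0.84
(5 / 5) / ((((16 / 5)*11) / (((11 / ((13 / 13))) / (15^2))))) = 1 / 720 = 0.00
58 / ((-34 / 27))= -783 / 17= -46.06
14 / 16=7 / 8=0.88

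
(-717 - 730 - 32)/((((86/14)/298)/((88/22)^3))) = -197452416/43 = -4591916.65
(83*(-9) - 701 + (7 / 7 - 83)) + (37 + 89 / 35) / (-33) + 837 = -801799 / 1155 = -694.20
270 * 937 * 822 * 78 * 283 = 4590460035720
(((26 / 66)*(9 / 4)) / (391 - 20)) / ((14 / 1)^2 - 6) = 39 / 3101560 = 0.00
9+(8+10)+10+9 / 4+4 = 173 / 4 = 43.25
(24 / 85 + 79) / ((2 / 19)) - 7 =126851 / 170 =746.18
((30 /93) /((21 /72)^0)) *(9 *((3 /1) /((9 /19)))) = 570 /31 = 18.39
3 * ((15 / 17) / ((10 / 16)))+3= 123 / 17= 7.24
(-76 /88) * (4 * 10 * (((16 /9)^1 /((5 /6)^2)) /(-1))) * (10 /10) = 88.44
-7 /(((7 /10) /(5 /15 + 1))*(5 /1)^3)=-0.11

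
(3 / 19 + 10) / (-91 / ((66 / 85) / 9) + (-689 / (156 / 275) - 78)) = -25476 / 5887169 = -0.00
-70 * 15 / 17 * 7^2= -51450 / 17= -3026.47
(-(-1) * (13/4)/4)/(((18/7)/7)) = 637/288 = 2.21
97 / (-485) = -1 / 5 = -0.20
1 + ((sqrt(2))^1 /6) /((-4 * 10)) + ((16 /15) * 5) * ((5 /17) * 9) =257 /17 - sqrt(2) /240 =15.11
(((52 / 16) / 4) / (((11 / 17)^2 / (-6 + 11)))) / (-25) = -3757 / 9680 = -0.39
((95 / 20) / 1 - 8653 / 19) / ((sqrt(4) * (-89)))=2.53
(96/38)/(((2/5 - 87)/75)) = -18000/8227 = -2.19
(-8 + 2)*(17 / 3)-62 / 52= -915 / 26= -35.19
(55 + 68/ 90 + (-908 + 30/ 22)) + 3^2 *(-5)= -895.88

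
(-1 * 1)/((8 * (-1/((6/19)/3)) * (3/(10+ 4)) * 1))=7/114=0.06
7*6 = 42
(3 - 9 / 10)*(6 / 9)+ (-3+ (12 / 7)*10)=544 / 35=15.54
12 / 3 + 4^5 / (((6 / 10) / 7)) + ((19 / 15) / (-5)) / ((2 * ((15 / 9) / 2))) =4481443 / 375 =11950.51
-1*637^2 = -405769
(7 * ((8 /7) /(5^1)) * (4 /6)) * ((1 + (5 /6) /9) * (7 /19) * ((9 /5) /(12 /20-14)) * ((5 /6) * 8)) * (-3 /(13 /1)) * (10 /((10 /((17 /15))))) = 0.10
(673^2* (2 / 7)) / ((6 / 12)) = 1811716 / 7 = 258816.57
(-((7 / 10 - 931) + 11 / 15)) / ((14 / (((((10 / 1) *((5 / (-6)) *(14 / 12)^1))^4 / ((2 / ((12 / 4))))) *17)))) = 15127071.55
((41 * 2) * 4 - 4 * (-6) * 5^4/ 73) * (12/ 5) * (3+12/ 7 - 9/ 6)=2102976/ 511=4115.41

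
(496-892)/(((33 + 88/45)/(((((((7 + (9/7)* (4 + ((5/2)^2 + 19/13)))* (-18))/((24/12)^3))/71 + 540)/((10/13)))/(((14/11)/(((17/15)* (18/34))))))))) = -276478353/73840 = -3744.29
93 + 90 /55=1041 /11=94.64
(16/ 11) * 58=928/ 11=84.36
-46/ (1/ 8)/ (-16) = 23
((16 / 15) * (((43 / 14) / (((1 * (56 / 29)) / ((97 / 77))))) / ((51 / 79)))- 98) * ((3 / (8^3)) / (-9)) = 273306049 / 4433425920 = 0.06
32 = 32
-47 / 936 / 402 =-47 / 376272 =-0.00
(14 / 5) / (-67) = -14 / 335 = -0.04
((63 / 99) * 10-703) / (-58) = 7663 / 638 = 12.01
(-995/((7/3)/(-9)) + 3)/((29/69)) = 1855134/203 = 9138.59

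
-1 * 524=-524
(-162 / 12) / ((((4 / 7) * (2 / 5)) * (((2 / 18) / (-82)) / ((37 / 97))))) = 12902085 / 776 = 16626.40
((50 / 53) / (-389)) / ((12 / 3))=-25 / 41234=-0.00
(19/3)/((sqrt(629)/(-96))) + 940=940 - 608 * sqrt(629)/629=915.76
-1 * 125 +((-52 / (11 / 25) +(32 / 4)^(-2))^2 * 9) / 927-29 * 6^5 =-11511089864071 / 51048448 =-225493.43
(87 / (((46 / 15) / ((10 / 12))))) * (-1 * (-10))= 10875 / 46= 236.41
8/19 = 0.42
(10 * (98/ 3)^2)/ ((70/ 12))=5488/ 3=1829.33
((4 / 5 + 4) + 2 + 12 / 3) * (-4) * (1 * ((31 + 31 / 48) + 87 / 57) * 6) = -816831 / 95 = -8598.22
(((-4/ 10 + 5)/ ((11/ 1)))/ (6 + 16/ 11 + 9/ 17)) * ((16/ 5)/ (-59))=-0.00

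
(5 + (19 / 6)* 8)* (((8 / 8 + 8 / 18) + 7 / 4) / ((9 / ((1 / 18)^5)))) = 10465 / 1836660096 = 0.00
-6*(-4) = 24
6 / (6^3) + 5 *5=901 / 36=25.03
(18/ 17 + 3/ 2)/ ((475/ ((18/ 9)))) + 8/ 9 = 65383/ 72675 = 0.90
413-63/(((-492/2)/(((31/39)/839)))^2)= 2973246334416365/7199143666884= 413.00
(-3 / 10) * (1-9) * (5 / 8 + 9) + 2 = 251 / 10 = 25.10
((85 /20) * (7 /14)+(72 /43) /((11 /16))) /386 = 17257 /1460624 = 0.01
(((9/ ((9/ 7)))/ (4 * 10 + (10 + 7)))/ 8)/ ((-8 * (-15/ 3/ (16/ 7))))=1/ 1140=0.00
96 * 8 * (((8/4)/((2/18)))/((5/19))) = 262656/5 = 52531.20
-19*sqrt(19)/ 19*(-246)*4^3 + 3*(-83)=-249 + 15744*sqrt(19)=68377.50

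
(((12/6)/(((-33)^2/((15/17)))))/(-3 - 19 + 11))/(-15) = 0.00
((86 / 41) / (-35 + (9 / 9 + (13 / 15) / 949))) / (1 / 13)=-1224210 / 1526389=-0.80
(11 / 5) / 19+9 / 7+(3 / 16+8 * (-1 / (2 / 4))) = -153333 / 10640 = -14.41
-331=-331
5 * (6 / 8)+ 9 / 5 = 111 / 20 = 5.55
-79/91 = -0.87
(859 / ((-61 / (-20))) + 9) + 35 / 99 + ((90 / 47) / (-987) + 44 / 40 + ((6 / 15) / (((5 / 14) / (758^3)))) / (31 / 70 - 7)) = -3542731594001213527 / 47624339070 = -74389097.32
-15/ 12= -5/ 4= -1.25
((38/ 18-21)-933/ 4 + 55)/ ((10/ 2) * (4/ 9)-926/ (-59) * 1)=-418723/ 38056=-11.00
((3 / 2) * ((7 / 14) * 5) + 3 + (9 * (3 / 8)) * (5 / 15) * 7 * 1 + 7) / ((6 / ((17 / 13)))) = 2941 / 624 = 4.71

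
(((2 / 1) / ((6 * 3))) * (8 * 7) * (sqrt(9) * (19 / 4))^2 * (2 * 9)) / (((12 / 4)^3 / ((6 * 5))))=25270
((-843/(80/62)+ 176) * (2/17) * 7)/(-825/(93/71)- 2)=4143181/6659580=0.62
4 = 4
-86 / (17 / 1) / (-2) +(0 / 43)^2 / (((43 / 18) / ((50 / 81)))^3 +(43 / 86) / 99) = 2.53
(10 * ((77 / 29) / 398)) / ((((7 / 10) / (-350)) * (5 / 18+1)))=-3465000 / 132733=-26.11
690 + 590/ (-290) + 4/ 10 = 99813/ 145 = 688.37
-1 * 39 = -39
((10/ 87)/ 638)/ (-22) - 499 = -499.00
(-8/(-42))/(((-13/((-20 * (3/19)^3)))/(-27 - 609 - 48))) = -25920/32851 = -0.79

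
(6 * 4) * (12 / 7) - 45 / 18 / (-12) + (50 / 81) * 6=68123 / 1512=45.05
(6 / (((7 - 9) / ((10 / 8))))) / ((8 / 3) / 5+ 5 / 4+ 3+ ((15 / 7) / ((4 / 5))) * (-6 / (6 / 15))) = 0.11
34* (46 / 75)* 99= 51612 / 25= 2064.48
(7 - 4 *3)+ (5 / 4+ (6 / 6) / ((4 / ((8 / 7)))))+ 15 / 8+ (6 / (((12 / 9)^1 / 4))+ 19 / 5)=5659 / 280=20.21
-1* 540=-540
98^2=9604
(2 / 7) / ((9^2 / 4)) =8 / 567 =0.01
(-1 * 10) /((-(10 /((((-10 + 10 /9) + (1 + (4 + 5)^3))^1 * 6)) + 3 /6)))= 3245 /163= 19.91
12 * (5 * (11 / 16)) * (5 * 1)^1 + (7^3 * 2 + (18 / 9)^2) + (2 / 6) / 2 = 896.42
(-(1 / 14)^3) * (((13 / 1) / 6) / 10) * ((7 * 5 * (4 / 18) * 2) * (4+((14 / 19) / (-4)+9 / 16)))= -17303 / 3217536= -0.01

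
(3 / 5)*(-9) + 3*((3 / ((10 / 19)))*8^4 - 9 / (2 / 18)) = 348966 / 5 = 69793.20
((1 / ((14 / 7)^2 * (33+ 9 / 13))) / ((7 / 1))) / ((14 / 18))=39 / 28616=0.00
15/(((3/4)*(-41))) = -20/41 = -0.49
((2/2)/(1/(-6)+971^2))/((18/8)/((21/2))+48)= 28/1272835125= 0.00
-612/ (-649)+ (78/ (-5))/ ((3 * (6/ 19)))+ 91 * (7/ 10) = 937993/ 19470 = 48.18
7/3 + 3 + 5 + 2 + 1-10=10/3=3.33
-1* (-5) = 5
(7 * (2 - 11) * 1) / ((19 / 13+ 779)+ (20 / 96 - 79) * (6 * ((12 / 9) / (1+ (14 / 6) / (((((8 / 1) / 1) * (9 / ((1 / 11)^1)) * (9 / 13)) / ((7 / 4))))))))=-0.41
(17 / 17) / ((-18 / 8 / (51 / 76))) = -0.30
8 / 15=0.53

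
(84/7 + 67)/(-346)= -79/346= -0.23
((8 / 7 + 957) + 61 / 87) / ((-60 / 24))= -1167872 / 3045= -383.54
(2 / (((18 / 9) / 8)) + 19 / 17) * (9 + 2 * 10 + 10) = 6045 / 17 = 355.59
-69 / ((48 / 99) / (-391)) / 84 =296769 / 448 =662.43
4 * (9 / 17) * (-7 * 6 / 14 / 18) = -6 / 17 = -0.35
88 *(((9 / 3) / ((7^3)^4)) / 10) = 132 / 69206436005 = 0.00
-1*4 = -4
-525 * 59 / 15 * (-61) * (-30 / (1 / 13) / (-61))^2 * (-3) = -15446877.05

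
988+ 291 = 1279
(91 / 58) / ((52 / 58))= 7 / 4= 1.75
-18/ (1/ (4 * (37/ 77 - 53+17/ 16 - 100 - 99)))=2777067/ 154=18032.90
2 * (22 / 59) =44 / 59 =0.75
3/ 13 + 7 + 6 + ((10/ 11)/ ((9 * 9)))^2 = 136548832/ 10320453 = 13.23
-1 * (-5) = 5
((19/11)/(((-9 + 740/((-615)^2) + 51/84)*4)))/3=-3353595/195496741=-0.02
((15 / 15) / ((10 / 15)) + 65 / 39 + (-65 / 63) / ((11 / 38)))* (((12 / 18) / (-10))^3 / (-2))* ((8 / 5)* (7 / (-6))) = 551 / 5011875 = 0.00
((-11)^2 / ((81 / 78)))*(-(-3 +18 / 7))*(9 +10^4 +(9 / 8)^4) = 64498387525 / 129024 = 499894.50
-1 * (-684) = 684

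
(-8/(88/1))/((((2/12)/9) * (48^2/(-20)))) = 15/352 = 0.04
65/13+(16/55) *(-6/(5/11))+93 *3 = 7004/25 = 280.16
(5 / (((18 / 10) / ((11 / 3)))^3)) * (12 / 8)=831875 / 13122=63.40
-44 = -44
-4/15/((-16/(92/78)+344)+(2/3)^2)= -69/85615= -0.00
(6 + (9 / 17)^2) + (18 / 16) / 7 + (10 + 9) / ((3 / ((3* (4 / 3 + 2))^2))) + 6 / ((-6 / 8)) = 631.77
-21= -21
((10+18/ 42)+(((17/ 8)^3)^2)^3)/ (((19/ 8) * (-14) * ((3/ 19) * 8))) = -98442906215565267121895/ 5296233161787703296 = -18587.34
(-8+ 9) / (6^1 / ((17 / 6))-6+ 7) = 17 / 53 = 0.32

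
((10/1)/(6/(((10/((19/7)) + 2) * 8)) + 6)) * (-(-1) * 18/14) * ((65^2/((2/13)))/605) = 71182800/747901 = 95.18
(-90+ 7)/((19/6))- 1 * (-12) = -14.21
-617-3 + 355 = -265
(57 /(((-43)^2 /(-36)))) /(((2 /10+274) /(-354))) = 1210680 /844993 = 1.43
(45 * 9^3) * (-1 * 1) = -32805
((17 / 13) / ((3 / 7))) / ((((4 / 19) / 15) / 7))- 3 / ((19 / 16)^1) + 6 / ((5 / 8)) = 7552769 / 4940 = 1528.90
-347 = -347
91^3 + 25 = 753596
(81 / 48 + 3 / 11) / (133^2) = 0.00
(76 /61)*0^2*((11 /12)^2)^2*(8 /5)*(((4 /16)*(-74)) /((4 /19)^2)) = 0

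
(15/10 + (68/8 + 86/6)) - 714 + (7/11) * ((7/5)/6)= -75847/110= -689.52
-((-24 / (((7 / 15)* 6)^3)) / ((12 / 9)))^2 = -1265625 / 1882384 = -0.67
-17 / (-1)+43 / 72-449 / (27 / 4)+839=170657 / 216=790.08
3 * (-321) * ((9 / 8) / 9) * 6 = -2889 / 4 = -722.25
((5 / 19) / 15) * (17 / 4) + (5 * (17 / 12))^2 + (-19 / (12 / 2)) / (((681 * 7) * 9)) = 1966084291 / 39127536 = 50.25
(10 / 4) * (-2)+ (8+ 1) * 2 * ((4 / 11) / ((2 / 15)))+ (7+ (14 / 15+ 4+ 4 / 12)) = 9299 / 165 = 56.36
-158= -158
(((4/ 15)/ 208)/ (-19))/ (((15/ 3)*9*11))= -1/ 7335900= -0.00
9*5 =45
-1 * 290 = -290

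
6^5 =7776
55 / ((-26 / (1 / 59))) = -55 / 1534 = -0.04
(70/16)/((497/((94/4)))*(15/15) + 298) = 329/24000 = 0.01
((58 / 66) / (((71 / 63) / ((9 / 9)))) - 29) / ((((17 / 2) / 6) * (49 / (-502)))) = 132768960 / 650573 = 204.08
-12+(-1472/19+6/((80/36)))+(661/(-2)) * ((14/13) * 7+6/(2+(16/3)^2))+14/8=-1787795759/676780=-2641.62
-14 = -14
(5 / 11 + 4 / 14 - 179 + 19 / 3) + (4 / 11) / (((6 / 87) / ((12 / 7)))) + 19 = -33238 / 231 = -143.89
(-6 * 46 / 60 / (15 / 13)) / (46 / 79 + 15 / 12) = -94484 / 43425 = -2.18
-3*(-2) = 6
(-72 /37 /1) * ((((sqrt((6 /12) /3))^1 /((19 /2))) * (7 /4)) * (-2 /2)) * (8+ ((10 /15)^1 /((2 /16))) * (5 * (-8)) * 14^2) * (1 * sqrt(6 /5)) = -10534944 * sqrt(5) /3515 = -6701.81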